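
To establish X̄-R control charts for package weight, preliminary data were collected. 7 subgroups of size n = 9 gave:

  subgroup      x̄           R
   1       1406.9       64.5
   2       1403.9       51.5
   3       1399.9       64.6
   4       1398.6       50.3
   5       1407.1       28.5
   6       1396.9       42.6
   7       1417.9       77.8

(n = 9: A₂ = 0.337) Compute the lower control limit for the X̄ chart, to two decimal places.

1386.17

X̄̄ = (1406.9 + 1403.9 + 1399.9 + 1398.6 + 1407.1 + 1396.9 + 1417.9) / 7 = 9831.2000 / 7 = 1404.4571
R̄ = (64.5 + 51.5 + 64.6 + 50.3 + 28.5 + 42.6 + 77.8) / 7 = 379.8000 / 7 = 54.2571
LCL = X̄̄ − A₂·R̄ = 1404.4571 − 0.337 × 54.2571 = 1386.1725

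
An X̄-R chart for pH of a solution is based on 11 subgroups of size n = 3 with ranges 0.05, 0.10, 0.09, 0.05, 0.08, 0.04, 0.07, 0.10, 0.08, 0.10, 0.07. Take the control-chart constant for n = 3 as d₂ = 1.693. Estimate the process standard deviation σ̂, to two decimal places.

0.04

R̄ = (0.05 + 0.10 + 0.09 + 0.05 + 0.08 + 0.04 + 0.07 + 0.10 + 0.08 + 0.10 + 0.07) / 11 = 0.0755
σ̂ = R̄ / d₂ = 0.0755 / 1.693 = 0.0446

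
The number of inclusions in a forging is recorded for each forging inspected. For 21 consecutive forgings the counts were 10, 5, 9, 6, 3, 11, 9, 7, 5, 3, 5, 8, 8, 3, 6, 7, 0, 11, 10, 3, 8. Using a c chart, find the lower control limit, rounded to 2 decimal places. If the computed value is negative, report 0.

0.00

c̄ = (10 + 5 + 9 + 6 + 3 + 11 + 9 + 7 + 5 + 3 + 5 + 8 + 8 + 3 + 6 + 7 + 0 + 11 + 10 + 3 + 8) / 21 = 137 / 21 = 6.5238
LCL = c̄ − 3√c̄ = 6.5238 − 3 × 2.5542 = -1.1387 → 0 (cannot be negative)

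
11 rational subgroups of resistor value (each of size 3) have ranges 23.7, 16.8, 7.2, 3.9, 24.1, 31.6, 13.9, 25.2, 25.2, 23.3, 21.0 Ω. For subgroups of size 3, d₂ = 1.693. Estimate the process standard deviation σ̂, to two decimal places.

R̄ = (23.7 + 16.8 + 7.2 + 3.9 + 24.1 + 31.6 + 13.9 + 25.2 + 25.2 + 23.3 + 21.0) / 11 = 19.6273
σ̂ = R̄ / d₂ = 19.6273 / 1.693 = 11.5932

11.59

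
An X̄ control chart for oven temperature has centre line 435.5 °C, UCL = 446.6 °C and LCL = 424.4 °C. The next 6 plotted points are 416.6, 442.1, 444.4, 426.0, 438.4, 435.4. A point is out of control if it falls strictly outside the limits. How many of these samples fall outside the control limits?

Compare each point to [424.4, 446.6]: sample 1 = 416.6 < LCL.

1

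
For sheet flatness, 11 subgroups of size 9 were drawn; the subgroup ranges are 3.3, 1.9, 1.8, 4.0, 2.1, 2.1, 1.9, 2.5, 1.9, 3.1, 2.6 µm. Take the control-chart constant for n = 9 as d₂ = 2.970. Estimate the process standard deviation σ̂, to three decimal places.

R̄ = (3.3 + 1.9 + 1.8 + 4.0 + 2.1 + 2.1 + 1.9 + 2.5 + 1.9 + 3.1 + 2.6) / 11 = 2.4727
σ̂ = R̄ / d₂ = 2.4727 / 2.970 = 0.8326

0.833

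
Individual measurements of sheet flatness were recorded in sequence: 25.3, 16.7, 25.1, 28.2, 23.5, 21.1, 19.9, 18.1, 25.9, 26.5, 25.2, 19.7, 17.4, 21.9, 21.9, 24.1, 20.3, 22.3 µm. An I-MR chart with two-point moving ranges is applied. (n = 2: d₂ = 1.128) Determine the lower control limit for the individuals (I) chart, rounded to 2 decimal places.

X̄ = (25.3 + 16.7 + 25.1 + 28.2 + 23.5 + 21.1 + 19.9 + 18.1 + 25.9 + 26.5 + 25.2 + 19.7 + 17.4 + 21.9 + 21.9 + 24.1 + 20.3 + 22.3) / 18 = 22.3944
Moving ranges: 8.6, 8.4, 3.1, 4.7, 2.4, 1.2, 1.8, 7.8, 0.6, 1.3, 5.5, 2.3, 4.5, 0.0, 2.2, 3.8, 2.0; M̄R̄ = 60.2000 / 17 = 3.5412
LCL = X̄ − 3·M̄R̄/d₂ = 22.3944 − 3 × 3.5412 / 1.128 = 12.9764

12.98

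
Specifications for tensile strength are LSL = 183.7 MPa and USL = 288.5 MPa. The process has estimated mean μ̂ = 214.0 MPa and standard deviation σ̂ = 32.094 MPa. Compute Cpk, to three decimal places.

Cpu = (USL − μ̂) / (3σ̂) = (288.5 − 214.0) / (3 × 32.094) = 0.7738; Cpl = (μ̂ − LSL) / (3σ̂) = (214.0 − 183.7) / (3 × 32.094) = 0.3147; Cpk = min(Cpu, Cpl) = 0.3147

0.315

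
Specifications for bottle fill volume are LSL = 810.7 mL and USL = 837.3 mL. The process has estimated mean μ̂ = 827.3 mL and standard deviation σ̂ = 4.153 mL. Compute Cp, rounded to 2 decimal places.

1.07

Cp = (USL − LSL) / (6σ̂) = (837.3 − 810.7) / (6 × 4.153) = 26.6000 / 24.9180 = 1.0675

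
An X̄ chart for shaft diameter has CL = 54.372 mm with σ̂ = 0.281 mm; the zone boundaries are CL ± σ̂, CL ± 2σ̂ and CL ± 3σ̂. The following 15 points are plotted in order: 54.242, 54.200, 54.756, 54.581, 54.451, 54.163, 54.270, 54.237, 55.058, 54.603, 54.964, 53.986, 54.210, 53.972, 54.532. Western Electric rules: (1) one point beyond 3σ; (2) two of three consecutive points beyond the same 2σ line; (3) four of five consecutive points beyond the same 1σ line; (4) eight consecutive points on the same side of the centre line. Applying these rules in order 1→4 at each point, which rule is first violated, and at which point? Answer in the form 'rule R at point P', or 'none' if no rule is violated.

Zone of each point (C = within 1σ̂, B = 1σ̂–2σ̂, A = 2σ̂–3σ̂, * = beyond 3σ̂; sign = side of CL): 1:-C, 2:-C, 3:+B, 4:+C, 5:+C, 6:-C, 7:-C, 8:-C, 9:+A, 10:+C, 11:+A, 12:-B, 13:-C, 14:-B, 15:+C
Rule 2 (two of three consecutive points beyond the same 2σ limit) is satisfied at point 11.

rule 2 at point 11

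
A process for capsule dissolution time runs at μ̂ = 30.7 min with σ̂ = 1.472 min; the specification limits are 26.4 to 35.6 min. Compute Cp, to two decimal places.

1.04

Cp = (USL − LSL) / (6σ̂) = (35.6 − 26.4) / (6 × 1.472) = 9.2000 / 8.8320 = 1.0417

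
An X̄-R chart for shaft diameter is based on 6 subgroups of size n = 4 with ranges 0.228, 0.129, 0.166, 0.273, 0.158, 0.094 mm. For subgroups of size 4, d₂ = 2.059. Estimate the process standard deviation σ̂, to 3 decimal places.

R̄ = (0.228 + 0.129 + 0.166 + 0.273 + 0.158 + 0.094) / 6 = 0.1747
σ̂ = R̄ / d₂ = 0.1747 / 2.059 = 0.0848

0.085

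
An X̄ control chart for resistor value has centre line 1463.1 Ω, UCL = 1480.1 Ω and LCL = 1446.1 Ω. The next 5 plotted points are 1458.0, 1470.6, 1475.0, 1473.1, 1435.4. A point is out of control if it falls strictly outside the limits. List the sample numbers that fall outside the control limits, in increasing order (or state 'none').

Compare each point to [1446.1, 1480.1]: sample 5 = 1435.4 < LCL.

5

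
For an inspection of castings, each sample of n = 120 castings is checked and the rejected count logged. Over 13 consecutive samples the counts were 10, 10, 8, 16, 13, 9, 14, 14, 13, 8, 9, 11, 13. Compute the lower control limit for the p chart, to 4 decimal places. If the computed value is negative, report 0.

0.0146

p̄ = Σdᵢ / (k·n) = 148 / (13 × 120) = 0.09487
LCL = p̄ − 3·√(p̄(1−p̄)/n) = 0.09487 − 3 × 0.02675 = 0.01462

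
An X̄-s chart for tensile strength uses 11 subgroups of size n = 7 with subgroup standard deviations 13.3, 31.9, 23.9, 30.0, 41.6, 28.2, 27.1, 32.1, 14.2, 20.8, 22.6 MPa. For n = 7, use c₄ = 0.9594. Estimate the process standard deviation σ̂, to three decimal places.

27.072

s̄ = (13.3 + 31.9 + 23.9 + 30.0 + 41.6 + 28.2 + 27.1 + 32.1 + 14.2 + 20.8 + 22.6) / 11 = 25.9727
σ̂ = s̄ / c₄ = 25.9727 / 0.9594 = 27.0718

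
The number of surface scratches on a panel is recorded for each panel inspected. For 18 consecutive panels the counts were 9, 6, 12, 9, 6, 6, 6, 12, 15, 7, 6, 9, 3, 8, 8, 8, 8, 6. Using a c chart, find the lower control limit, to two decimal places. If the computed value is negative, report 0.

c̄ = (9 + 6 + 12 + 9 + 6 + 6 + 6 + 12 + 15 + 7 + 6 + 9 + 3 + 8 + 8 + 8 + 8 + 6) / 18 = 144 / 18 = 8.0000
LCL = c̄ − 3√c̄ = 8.0000 − 3 × 2.8284 = -0.4853 → 0 (cannot be negative)

0.00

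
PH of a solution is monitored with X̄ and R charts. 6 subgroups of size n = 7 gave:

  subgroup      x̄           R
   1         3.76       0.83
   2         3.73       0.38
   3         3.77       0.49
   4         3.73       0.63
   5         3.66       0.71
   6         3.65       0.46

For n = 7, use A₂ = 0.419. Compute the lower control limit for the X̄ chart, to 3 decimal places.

3.472

X̄̄ = (3.76 + 3.73 + 3.77 + 3.73 + 3.66 + 3.65) / 6 = 22.3000 / 6 = 3.7167
R̄ = (0.83 + 0.38 + 0.49 + 0.63 + 0.71 + 0.46) / 6 = 3.5000 / 6 = 0.5833
LCL = X̄̄ − A₂·R̄ = 3.7167 − 0.419 × 0.5833 = 3.4723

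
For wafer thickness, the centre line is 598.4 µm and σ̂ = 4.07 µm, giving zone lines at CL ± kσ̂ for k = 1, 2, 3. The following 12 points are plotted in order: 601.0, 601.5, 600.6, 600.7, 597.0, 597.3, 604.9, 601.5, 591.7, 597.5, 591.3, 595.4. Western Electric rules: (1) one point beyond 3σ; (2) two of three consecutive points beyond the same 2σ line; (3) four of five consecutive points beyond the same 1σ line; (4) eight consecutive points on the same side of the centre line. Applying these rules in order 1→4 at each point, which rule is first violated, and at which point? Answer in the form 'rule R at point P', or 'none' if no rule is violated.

none

Zone of each point (C = within 1σ̂, B = 1σ̂–2σ̂, A = 2σ̂–3σ̂, * = beyond 3σ̂; sign = side of CL): 1:+C, 2:+C, 3:+C, 4:+C, 5:-C, 6:-C, 7:+B, 8:+C, 9:-B, 10:-C, 11:-B, 12:-C
No rule fires across all 12 points.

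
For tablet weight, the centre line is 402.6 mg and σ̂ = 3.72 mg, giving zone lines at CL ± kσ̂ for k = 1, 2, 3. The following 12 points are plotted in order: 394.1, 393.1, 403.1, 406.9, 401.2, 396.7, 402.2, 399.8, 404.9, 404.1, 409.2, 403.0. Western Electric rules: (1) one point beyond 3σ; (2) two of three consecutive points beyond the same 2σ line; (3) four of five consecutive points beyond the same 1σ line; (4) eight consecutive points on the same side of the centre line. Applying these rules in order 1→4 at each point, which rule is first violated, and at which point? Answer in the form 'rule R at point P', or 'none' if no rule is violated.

Zone of each point (C = within 1σ̂, B = 1σ̂–2σ̂, A = 2σ̂–3σ̂, * = beyond 3σ̂; sign = side of CL): 1:-A, 2:-A, 3:+C, 4:+B, 5:-C, 6:-B, 7:-C, 8:-C, 9:+C, 10:+C, 11:+B, 12:+C
Rule 2 (two of three consecutive points beyond the same 2σ limit) is satisfied at point 2.

rule 2 at point 2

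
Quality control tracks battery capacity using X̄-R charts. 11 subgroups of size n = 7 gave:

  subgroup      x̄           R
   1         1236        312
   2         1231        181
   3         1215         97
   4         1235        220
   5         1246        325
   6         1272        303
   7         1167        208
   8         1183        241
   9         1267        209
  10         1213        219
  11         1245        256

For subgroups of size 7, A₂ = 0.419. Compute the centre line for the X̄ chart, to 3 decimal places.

1228.182

X̄̄ = (1236 + 1231 + 1215 + 1235 + 1246 + 1272 + 1167 + 1183 + 1267 + 1213 + 1245) / 11 = 13510.0000 / 11 = 1228.1818
CL = X̄̄ = 1228.1818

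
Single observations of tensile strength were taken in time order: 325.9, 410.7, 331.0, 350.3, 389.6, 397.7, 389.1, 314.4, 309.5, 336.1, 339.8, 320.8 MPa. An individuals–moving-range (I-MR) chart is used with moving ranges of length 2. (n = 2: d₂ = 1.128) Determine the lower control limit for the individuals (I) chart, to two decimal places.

X̄ = (325.9 + 410.7 + 331.0 + 350.3 + 389.6 + 397.7 + 389.1 + 314.4 + 309.5 + 336.1 + 339.8 + 320.8) / 12 = 351.2417
Moving ranges: 84.8, 79.7, 19.3, 39.3, 8.1, 8.6, 74.7, 4.9, 26.6, 3.7, 19.0; M̄R̄ = 368.7000 / 11 = 33.5182
LCL = X̄ − 3·M̄R̄/d₂ = 351.2417 − 3 × 33.5182 / 1.128 = 262.0976

262.10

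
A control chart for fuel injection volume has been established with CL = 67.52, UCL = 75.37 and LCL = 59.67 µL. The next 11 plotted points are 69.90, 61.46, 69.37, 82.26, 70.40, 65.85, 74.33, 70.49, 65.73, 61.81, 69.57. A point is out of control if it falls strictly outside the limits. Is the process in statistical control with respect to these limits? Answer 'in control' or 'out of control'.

out of control

Compare each point to [59.67, 75.37]: sample 4 = 82.26 > UCL.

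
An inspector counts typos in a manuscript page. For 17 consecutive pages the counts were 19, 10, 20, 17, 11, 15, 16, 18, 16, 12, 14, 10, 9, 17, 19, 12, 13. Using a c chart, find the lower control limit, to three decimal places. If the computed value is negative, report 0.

3.130

c̄ = (19 + 10 + 20 + 17 + 11 + 15 + 16 + 18 + 16 + 12 + 14 + 10 + 9 + 17 + 19 + 12 + 13) / 17 = 248 / 17 = 14.5882
LCL = c̄ − 3√c̄ = 14.5882 − 3 × 3.8195 = 3.1299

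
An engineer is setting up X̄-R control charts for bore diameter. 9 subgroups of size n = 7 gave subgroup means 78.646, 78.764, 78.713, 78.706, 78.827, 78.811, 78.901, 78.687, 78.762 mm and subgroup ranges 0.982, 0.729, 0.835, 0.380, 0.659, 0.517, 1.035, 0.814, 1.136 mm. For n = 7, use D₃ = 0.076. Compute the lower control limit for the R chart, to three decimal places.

0.060

R̄ = (0.982 + 0.729 + 0.835 + 0.380 + 0.659 + 0.517 + 1.035 + 0.814 + 1.136) / 9 = 7.0870 / 9 = 0.7874
LCL_R = D₃·R̄ = 0.076 × 0.7874 = 0.0598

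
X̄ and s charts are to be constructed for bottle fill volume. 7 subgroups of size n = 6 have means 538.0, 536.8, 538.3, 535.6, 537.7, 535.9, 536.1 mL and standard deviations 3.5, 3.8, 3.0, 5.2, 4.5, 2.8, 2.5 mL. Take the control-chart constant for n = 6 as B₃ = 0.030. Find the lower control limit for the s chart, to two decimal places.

0.11

s̄ = (3.5 + 3.8 + 3.0 + 5.2 + 4.5 + 2.8 + 2.5) / 7 = 3.6143
LCL_s = B₃·s̄ = 0.030 × 3.6143 = 0.1084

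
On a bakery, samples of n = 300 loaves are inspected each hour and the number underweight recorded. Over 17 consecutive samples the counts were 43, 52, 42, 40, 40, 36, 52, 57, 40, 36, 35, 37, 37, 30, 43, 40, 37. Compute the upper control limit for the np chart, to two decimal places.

58.85

p̄ = Σdᵢ / (k·n) = 697 / (17 × 300) = 0.13667
UCL = np̄ + 3·√(np̄(1−p̄)) = 41.0000 + 3 × √(41.0000×0.86333) = 41.0000 + 3 × 5.9495 = 58.8485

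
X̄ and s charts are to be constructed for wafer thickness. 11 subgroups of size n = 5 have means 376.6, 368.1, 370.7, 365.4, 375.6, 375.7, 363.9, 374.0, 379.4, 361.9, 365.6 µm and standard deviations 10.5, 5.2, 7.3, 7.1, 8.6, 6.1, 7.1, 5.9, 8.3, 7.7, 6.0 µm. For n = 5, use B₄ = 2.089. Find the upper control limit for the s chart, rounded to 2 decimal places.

15.15

s̄ = (10.5 + 5.2 + 7.3 + 7.1 + 8.6 + 6.1 + 7.1 + 5.9 + 8.3 + 7.7 + 6.0) / 11 = 7.2545
UCL_s = B₄·s̄ = 2.089 × 7.2545 = 15.1547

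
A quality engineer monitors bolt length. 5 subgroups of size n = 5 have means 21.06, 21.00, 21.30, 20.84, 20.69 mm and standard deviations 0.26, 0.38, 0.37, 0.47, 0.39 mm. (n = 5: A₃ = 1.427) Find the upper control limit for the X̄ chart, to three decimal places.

X̄̄ = (21.06 + 21.00 + 21.30 + 20.84 + 20.69) / 5 = 20.9780
s̄ = (0.26 + 0.38 + 0.37 + 0.47 + 0.39) / 5 = 0.3740
UCL = X̄̄ + A₃·s̄ = 20.9780 + 1.427 × 0.3740 = 21.5117

21.512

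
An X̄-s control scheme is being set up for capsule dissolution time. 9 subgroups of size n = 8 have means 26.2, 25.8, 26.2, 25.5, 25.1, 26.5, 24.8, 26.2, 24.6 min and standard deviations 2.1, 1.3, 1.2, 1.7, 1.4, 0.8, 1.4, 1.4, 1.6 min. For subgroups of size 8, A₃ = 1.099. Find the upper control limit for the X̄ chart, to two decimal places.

X̄̄ = (26.2 + 25.8 + 26.2 + 25.5 + 25.1 + 26.5 + 24.8 + 26.2 + 24.6) / 9 = 25.6556
s̄ = (2.1 + 1.3 + 1.2 + 1.7 + 1.4 + 0.8 + 1.4 + 1.4 + 1.6) / 9 = 1.4333
UCL = X̄̄ + A₃·s̄ = 25.6556 + 1.099 × 1.4333 = 27.2308

27.23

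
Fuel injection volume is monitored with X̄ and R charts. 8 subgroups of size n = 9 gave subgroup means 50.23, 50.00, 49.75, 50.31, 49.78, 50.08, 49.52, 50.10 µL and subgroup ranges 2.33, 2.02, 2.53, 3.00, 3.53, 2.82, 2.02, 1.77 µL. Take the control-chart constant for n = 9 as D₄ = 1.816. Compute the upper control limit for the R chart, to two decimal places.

4.54

R̄ = (2.33 + 2.02 + 2.53 + 3.00 + 3.53 + 2.82 + 2.02 + 1.77) / 8 = 20.0200 / 8 = 2.5025
UCL_R = D₄·R̄ = 1.816 × 2.5025 = 4.5445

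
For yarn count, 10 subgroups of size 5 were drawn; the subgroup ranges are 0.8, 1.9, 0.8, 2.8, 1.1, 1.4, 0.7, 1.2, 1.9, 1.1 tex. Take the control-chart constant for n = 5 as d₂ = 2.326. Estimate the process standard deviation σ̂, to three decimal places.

R̄ = (0.8 + 1.9 + 0.8 + 2.8 + 1.1 + 1.4 + 0.7 + 1.2 + 1.9 + 1.1) / 10 = 1.3700
σ̂ = R̄ / d₂ = 1.3700 / 2.326 = 0.5890

0.589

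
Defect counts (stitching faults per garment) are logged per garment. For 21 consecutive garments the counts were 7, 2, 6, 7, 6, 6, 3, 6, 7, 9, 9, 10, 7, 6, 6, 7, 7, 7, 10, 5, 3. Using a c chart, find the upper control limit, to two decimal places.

c̄ = (7 + 2 + 6 + 7 + 6 + 6 + 3 + 6 + 7 + 9 + 9 + 10 + 7 + 6 + 6 + 7 + 7 + 7 + 10 + 5 + 3) / 21 = 136 / 21 = 6.4762
UCL = c̄ + 3√c̄ = 6.4762 + 3 × √6.4762 = 6.4762 + 3 × 2.5448 = 14.1107

14.11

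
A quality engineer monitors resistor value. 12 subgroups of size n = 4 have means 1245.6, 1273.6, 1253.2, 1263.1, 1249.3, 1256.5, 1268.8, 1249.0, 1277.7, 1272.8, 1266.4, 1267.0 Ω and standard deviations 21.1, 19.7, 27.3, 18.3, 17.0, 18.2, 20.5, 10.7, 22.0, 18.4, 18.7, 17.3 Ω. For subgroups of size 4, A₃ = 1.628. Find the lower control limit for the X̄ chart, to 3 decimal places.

1230.822

X̄̄ = (1245.6 + 1273.6 + 1253.2 + 1263.1 + 1249.3 + 1256.5 + 1268.8 + 1249.0 + 1277.7 + 1272.8 + 1266.4 + 1267.0) / 12 = 1261.9167
s̄ = (21.1 + 19.7 + 27.3 + 18.3 + 17.0 + 18.2 + 20.5 + 10.7 + 22.0 + 18.4 + 18.7 + 17.3) / 12 = 19.1000
LCL = X̄̄ − A₃·s̄ = 1261.9167 − 1.628 × 19.1000 = 1230.8219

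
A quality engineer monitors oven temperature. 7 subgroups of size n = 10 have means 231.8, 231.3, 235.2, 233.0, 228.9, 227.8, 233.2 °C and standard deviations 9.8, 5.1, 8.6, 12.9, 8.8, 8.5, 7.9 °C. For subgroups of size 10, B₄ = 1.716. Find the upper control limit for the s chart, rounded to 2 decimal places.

s̄ = (9.8 + 5.1 + 8.6 + 12.9 + 8.8 + 8.5 + 7.9) / 7 = 8.8000
UCL_s = B₄·s̄ = 1.716 × 8.8000 = 15.1008

15.10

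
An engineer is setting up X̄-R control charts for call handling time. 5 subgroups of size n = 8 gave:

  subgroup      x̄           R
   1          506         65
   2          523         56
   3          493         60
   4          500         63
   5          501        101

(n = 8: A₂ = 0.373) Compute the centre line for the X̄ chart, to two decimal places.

X̄̄ = (506 + 523 + 493 + 500 + 501) / 5 = 2523.0000 / 5 = 504.6000
CL = X̄̄ = 504.6000

504.60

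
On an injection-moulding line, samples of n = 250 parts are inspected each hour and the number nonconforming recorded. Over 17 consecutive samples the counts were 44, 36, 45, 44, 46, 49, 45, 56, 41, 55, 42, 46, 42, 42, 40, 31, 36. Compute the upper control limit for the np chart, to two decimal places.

p̄ = Σdᵢ / (k·n) = 740 / (17 × 250) = 0.17412
UCL = np̄ + 3·√(np̄(1−p̄)) = 43.5294 + 3 × √(43.5294×0.82588) = 43.5294 + 3 × 5.9958 = 61.5170

61.52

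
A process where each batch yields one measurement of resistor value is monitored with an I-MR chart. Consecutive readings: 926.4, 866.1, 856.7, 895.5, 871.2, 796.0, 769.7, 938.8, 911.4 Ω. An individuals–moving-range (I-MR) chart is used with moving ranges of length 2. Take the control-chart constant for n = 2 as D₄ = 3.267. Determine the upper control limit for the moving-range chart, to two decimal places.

Moving ranges: 60.3, 9.4, 38.8, 24.3, 75.2, 26.3, 169.1, 27.4; M̄R̄ = 430.8000 / 8 = 53.8500
UCL_MR = D₄·M̄R̄ = 3.267 × 53.8500 = 175.9280

175.93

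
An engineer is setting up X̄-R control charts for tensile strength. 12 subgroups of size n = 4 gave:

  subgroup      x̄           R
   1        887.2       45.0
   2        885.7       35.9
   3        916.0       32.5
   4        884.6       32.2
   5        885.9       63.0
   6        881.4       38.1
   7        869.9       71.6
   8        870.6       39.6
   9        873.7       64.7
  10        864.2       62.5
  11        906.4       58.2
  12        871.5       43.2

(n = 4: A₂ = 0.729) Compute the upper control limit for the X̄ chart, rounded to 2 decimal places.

918.72

X̄̄ = (887.2 + 885.7 + 916.0 + 884.6 + 885.9 + 881.4 + 869.9 + 870.6 + 873.7 + 864.2 + 906.4 + 871.5) / 12 = 10597.1000 / 12 = 883.0917
R̄ = (45.0 + 35.9 + 32.5 + 32.2 + 63.0 + 38.1 + 71.6 + 39.6 + 64.7 + 62.5 + 58.2 + 43.2) / 12 = 586.5000 / 12 = 48.8750
UCL = X̄̄ + A₂·R̄ = 883.0917 + 0.729 × 48.8750 = 918.7215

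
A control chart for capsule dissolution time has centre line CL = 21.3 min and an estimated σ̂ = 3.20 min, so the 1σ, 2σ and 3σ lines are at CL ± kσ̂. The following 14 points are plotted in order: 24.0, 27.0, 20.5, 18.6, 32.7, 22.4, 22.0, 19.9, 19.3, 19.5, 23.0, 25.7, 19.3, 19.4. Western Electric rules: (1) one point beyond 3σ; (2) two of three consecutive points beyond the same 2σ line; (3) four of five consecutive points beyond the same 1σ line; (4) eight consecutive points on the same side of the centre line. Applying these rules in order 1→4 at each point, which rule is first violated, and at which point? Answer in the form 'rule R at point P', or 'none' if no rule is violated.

rule 1 at point 5

Zone of each point (C = within 1σ̂, B = 1σ̂–2σ̂, A = 2σ̂–3σ̂, * = beyond 3σ̂; sign = side of CL): 1:+C, 2:+B, 3:-C, 4:-C, 5:+*, 6:+C, 7:+C, 8:-C, 9:-C, 10:-C, 11:+C, 12:+B, 13:-C, 14:-C
Rule 1 (one point beyond the 3σ limits) is satisfied at point 5.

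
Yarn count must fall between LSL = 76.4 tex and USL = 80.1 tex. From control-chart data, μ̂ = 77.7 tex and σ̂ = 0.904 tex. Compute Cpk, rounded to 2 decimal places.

Cpu = (USL − μ̂) / (3σ̂) = (80.1 − 77.7) / (3 × 0.904) = 0.8850; Cpl = (μ̂ − LSL) / (3σ̂) = (77.7 − 76.4) / (3 × 0.904) = 0.4794; Cpk = min(Cpu, Cpl) = 0.4794

0.48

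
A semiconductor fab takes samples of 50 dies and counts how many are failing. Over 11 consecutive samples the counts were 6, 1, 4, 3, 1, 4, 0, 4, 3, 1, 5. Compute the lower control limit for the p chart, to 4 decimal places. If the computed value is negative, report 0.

0.0000

p̄ = Σdᵢ / (k·n) = 32 / (11 × 50) = 0.05818
LCL = p̄ − 3·√(p̄(1−p̄)/n) = 0.05818 − 3 × 0.03310 = -0.04113 → 0 (negative, so LCL = 0)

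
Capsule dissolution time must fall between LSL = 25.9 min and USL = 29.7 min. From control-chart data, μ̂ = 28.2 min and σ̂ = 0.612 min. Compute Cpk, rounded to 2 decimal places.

0.82

Cpu = (USL − μ̂) / (3σ̂) = (29.7 − 28.2) / (3 × 0.612) = 0.8170; Cpl = (μ̂ − LSL) / (3σ̂) = (28.2 − 25.9) / (3 × 0.612) = 1.2527; Cpk = min(Cpu, Cpl) = 0.8170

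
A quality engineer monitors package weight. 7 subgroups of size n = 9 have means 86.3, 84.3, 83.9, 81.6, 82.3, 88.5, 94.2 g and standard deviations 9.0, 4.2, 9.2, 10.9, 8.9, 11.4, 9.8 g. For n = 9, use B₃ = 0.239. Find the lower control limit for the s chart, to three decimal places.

2.165

s̄ = (9.0 + 4.2 + 9.2 + 10.9 + 8.9 + 11.4 + 9.8) / 7 = 9.0571
LCL_s = B₃·s̄ = 0.239 × 9.0571 = 2.1647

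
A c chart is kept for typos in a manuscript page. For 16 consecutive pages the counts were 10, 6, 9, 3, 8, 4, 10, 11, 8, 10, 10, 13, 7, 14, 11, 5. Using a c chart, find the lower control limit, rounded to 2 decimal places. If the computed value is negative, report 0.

0.00

c̄ = (10 + 6 + 9 + 3 + 8 + 4 + 10 + 11 + 8 + 10 + 10 + 13 + 7 + 14 + 11 + 5) / 16 = 139 / 16 = 8.6875
LCL = c̄ − 3√c̄ = 8.6875 − 3 × 2.9475 = -0.1549 → 0 (cannot be negative)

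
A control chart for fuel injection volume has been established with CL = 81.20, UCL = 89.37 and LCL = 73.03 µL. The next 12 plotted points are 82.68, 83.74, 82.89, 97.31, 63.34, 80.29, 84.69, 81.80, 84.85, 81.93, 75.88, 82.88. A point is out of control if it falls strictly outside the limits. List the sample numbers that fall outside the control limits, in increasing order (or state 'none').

Compare each point to [73.03, 89.37]: sample 4 = 97.31 > UCL; sample 5 = 63.34 < LCL.

4, 5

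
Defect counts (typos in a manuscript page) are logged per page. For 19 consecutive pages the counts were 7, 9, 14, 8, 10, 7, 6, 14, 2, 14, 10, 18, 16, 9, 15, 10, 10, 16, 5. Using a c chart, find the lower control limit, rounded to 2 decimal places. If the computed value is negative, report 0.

0.79

c̄ = (7 + 9 + 14 + 8 + 10 + 7 + 6 + 14 + 2 + 14 + 10 + 18 + 16 + 9 + 15 + 10 + 10 + 16 + 5) / 19 = 200 / 19 = 10.5263
LCL = c̄ − 3√c̄ = 10.5263 − 3 × 3.2444 = 0.7930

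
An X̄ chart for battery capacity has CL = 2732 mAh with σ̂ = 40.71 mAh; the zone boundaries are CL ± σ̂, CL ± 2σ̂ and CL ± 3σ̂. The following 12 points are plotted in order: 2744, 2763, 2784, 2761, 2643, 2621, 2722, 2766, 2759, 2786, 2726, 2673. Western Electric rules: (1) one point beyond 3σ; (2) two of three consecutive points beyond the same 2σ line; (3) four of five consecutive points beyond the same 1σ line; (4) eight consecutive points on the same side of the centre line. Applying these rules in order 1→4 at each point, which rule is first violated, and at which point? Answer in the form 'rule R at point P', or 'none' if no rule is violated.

rule 2 at point 6

Zone of each point (C = within 1σ̂, B = 1σ̂–2σ̂, A = 2σ̂–3σ̂, * = beyond 3σ̂; sign = side of CL): 1:+C, 2:+C, 3:+B, 4:+C, 5:-A, 6:-A, 7:-C, 8:+C, 9:+C, 10:+B, 11:-C, 12:-B
Rule 2 (two of three consecutive points beyond the same 2σ limit) is satisfied at point 6.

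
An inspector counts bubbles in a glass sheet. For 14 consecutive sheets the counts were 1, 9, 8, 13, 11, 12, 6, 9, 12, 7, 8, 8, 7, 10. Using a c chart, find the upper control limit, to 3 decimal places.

c̄ = (1 + 9 + 8 + 13 + 11 + 12 + 6 + 9 + 12 + 7 + 8 + 8 + 7 + 10) / 14 = 121 / 14 = 8.6429
UCL = c̄ + 3√c̄ = 8.6429 + 3 × √8.6429 = 8.6429 + 3 × 2.9399 = 17.4625

17.462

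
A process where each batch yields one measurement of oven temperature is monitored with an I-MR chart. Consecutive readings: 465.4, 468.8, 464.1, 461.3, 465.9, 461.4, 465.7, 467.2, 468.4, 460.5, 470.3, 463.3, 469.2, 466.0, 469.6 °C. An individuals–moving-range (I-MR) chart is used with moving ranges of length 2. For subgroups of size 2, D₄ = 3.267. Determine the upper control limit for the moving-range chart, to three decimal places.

15.028

Moving ranges: 3.4, 4.7, 2.8, 4.6, 4.5, 4.3, 1.5, 1.2, 7.9, 9.8, 7.0, 5.9, 3.2, 3.6; M̄R̄ = 64.4000 / 14 = 4.6000
UCL_MR = D₄·M̄R̄ = 3.267 × 4.6000 = 15.0282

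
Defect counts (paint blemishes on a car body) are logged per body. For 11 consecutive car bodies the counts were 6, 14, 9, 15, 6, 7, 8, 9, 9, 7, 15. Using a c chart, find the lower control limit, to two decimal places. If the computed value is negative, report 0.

0.28

c̄ = (6 + 14 + 9 + 15 + 6 + 7 + 8 + 9 + 9 + 7 + 15) / 11 = 105 / 11 = 9.5455
LCL = c̄ − 3√c̄ = 9.5455 − 3 × 3.0896 = 0.2767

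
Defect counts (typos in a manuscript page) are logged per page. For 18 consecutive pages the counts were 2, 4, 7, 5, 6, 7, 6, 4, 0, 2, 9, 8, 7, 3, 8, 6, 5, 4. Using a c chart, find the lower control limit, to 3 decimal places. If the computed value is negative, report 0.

c̄ = (2 + 4 + 7 + 5 + 6 + 7 + 6 + 4 + 0 + 2 + 9 + 8 + 7 + 3 + 8 + 6 + 5 + 4) / 18 = 93 / 18 = 5.1667
LCL = c̄ − 3√c̄ = 5.1667 − 3 × 2.2730 = -1.6524 → 0 (cannot be negative)

0.000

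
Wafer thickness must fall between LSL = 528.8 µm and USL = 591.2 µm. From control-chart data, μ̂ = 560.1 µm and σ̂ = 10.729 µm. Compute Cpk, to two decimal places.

0.97

Cpu = (USL − μ̂) / (3σ̂) = (591.2 − 560.1) / (3 × 10.729) = 0.9662; Cpl = (μ̂ − LSL) / (3σ̂) = (560.1 − 528.8) / (3 × 10.729) = 0.9724; Cpk = min(Cpu, Cpl) = 0.9662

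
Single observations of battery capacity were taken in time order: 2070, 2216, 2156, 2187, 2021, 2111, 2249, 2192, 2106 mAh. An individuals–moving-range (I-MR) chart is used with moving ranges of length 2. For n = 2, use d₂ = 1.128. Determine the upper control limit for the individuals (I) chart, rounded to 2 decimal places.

2402.65

X̄ = (2070 + 2216 + 2156 + 2187 + 2021 + 2111 + 2249 + 2192 + 2106) / 9 = 2145.3333
Moving ranges: 146, 60, 31, 166, 90, 138, 57, 86; M̄R̄ = 774.0000 / 8 = 96.7500
UCL = X̄ + 3·M̄R̄/d₂ = 2145.3333 + 3 × 96.7500 / 1.128 = 2402.6472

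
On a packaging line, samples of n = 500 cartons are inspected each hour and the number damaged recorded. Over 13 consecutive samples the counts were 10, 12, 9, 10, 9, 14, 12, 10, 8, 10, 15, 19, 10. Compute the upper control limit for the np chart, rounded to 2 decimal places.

21.39

p̄ = Σdᵢ / (k·n) = 148 / (13 × 500) = 0.02277
UCL = np̄ + 3·√(np̄(1−p̄)) = 11.3846 + 3 × √(11.3846×0.97723) = 11.3846 + 3 × 3.3355 = 21.3910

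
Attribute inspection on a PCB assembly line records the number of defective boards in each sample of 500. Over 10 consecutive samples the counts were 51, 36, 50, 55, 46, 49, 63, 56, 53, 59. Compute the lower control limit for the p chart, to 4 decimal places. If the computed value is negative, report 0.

0.0627

p̄ = Σdᵢ / (k·n) = 518 / (10 × 500) = 0.10360
LCL = p̄ − 3·√(p̄(1−p̄)/n) = 0.10360 − 3 × 0.01363 = 0.06271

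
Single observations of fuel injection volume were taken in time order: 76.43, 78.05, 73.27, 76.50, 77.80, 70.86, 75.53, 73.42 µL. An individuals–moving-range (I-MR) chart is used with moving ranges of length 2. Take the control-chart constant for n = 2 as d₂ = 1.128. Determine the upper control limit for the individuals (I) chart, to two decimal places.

X̄ = (76.43 + 78.05 + 73.27 + 76.50 + 77.80 + 70.86 + 75.53 + 73.42) / 8 = 75.2325
Moving ranges: 1.62, 4.78, 3.23, 1.30, 6.94, 4.67, 2.11; M̄R̄ = 24.6500 / 7 = 3.5214
UCL = X̄ + 3·M̄R̄/d₂ = 75.2325 + 3 × 3.5214 / 1.128 = 84.5980

84.60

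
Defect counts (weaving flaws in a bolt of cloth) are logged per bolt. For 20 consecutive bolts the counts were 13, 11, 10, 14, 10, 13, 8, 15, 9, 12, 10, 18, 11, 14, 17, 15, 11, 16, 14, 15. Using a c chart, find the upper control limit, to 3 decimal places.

c̄ = (13 + 11 + 10 + 14 + 10 + 13 + 8 + 15 + 9 + 12 + 10 + 18 + 11 + 14 + 17 + 15 + 11 + 16 + 14 + 15) / 20 = 256 / 20 = 12.8000
UCL = c̄ + 3√c̄ = 12.8000 + 3 × √12.8000 = 12.8000 + 3 × 3.5777 = 23.5331

23.533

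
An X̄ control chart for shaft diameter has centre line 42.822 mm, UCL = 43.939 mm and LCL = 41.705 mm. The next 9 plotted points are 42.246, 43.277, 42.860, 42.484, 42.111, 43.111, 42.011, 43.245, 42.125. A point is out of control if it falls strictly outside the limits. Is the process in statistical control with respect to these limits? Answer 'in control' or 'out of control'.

in control

All 9 points lie within [41.705, 43.939].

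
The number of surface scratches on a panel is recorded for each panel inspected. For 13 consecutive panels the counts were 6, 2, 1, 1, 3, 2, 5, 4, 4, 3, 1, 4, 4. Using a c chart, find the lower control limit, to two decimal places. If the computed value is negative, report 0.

c̄ = (6 + 2 + 1 + 1 + 3 + 2 + 5 + 4 + 4 + 3 + 1 + 4 + 4) / 13 = 40 / 13 = 3.0769
LCL = c̄ − 3√c̄ = 3.0769 − 3 × 1.7541 = -2.1854 → 0 (cannot be negative)

0.00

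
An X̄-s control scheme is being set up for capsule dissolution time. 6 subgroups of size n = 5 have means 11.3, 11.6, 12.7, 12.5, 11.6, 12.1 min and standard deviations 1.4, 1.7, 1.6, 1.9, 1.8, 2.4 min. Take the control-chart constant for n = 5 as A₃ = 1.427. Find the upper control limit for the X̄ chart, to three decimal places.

14.535

X̄̄ = (11.3 + 11.6 + 12.7 + 12.5 + 11.6 + 12.1) / 6 = 11.9667
s̄ = (1.4 + 1.7 + 1.6 + 1.9 + 1.8 + 2.4) / 6 = 1.8000
UCL = X̄̄ + A₃·s̄ = 11.9667 + 1.427 × 1.8000 = 14.5353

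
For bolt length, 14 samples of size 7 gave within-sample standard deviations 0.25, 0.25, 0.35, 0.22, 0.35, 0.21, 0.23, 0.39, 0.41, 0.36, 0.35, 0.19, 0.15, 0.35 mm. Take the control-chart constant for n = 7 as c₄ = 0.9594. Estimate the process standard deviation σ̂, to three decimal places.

s̄ = (0.25 + 0.25 + 0.35 + 0.22 + 0.35 + 0.21 + 0.23 + 0.39 + 0.41 + 0.36 + 0.35 + 0.19 + 0.15 + 0.35) / 14 = 0.2900
σ̂ = s̄ / c₄ = 0.2900 / 0.9594 = 0.3023

0.302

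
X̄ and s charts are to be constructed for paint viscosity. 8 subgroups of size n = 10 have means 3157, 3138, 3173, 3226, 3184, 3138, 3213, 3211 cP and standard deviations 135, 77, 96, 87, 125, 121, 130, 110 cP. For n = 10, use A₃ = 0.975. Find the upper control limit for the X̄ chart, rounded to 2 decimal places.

3287.37

X̄̄ = (3157 + 3138 + 3173 + 3226 + 3184 + 3138 + 3213 + 3211) / 8 = 3180.0000
s̄ = (135 + 77 + 96 + 87 + 125 + 121 + 130 + 110) / 8 = 110.1250
UCL = X̄̄ + A₃·s̄ = 3180.0000 + 0.975 × 110.1250 = 3287.3719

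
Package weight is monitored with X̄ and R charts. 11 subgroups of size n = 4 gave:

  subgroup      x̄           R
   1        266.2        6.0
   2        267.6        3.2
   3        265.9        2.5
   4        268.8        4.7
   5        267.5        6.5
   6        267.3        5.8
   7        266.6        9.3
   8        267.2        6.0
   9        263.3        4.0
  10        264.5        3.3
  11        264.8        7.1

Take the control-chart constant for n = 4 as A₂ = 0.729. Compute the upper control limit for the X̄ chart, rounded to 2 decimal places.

270.21

X̄̄ = (266.2 + 267.6 + 265.9 + 268.8 + 267.5 + 267.3 + 266.6 + 267.2 + 263.3 + 264.5 + 264.8) / 11 = 2929.7000 / 11 = 266.3364
R̄ = (6.0 + 3.2 + 2.5 + 4.7 + 6.5 + 5.8 + 9.3 + 6.0 + 4.0 + 3.3 + 7.1) / 11 = 58.4000 / 11 = 5.3091
UCL = X̄̄ + A₂·R̄ = 266.3364 + 0.729 × 5.3091 = 270.2067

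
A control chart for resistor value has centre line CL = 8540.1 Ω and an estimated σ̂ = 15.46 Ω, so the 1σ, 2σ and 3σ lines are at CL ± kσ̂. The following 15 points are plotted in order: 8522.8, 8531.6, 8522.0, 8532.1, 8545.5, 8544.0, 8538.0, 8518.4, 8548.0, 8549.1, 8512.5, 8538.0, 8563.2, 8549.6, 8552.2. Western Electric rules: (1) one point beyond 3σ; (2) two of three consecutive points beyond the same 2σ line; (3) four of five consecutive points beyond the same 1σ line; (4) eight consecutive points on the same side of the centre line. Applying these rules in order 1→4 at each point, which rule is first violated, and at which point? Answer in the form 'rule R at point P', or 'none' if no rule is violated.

Zone of each point (C = within 1σ̂, B = 1σ̂–2σ̂, A = 2σ̂–3σ̂, * = beyond 3σ̂; sign = side of CL): 1:-B, 2:-C, 3:-B, 4:-C, 5:+C, 6:+C, 7:-C, 8:-B, 9:+C, 10:+C, 11:-B, 12:-C, 13:+B, 14:+C, 15:+C
No rule fires across all 15 points.

none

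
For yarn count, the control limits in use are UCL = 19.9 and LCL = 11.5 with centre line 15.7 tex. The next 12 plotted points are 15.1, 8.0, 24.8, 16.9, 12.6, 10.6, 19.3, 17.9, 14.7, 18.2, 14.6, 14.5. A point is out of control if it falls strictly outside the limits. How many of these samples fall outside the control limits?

Compare each point to [11.5, 19.9]: sample 2 = 8.0 < LCL; sample 3 = 24.8 > UCL; sample 6 = 10.6 < LCL.

3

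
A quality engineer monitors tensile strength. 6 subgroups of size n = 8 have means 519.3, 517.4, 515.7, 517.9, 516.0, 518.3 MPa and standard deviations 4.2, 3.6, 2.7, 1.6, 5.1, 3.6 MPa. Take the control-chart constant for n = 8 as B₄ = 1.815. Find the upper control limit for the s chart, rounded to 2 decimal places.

s̄ = (4.2 + 3.6 + 2.7 + 1.6 + 5.1 + 3.6) / 6 = 3.4667
UCL_s = B₄·s̄ = 1.815 × 3.4667 = 6.2920

6.29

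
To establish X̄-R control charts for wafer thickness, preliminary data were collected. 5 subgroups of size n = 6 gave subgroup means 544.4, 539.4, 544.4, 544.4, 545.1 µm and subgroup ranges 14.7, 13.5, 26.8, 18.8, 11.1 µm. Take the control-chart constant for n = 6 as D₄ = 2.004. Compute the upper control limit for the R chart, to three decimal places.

R̄ = (14.7 + 13.5 + 26.8 + 18.8 + 11.1) / 5 = 84.9000 / 5 = 16.9800
UCL_R = D₄·R̄ = 2.004 × 16.9800 = 34.0279

34.028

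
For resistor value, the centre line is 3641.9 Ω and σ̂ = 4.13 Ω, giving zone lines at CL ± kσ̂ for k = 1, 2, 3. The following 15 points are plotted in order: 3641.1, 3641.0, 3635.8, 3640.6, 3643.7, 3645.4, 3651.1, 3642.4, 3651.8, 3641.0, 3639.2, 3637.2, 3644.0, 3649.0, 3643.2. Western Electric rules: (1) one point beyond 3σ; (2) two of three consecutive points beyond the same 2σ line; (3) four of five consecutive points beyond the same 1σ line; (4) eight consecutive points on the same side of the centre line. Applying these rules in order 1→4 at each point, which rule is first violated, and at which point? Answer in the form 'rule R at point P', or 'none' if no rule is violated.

rule 2 at point 9

Zone of each point (C = within 1σ̂, B = 1σ̂–2σ̂, A = 2σ̂–3σ̂, * = beyond 3σ̂; sign = side of CL): 1:-C, 2:-C, 3:-B, 4:-C, 5:+C, 6:+C, 7:+A, 8:+C, 9:+A, 10:-C, 11:-C, 12:-B, 13:+C, 14:+B, 15:+C
Rule 2 (two of three consecutive points beyond the same 2σ limit) is satisfied at point 9.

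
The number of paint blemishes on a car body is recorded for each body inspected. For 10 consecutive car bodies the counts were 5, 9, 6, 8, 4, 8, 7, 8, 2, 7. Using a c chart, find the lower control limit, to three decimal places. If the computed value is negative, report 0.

c̄ = (5 + 9 + 6 + 8 + 4 + 8 + 7 + 8 + 2 + 7) / 10 = 64 / 10 = 6.4000
LCL = c̄ − 3√c̄ = 6.4000 − 3 × 2.5298 = -1.1895 → 0 (cannot be negative)

0.000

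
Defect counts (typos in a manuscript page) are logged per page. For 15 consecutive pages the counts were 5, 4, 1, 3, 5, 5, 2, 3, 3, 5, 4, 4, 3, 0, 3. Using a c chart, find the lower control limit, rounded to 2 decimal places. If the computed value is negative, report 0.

c̄ = (5 + 4 + 1 + 3 + 5 + 5 + 2 + 3 + 3 + 5 + 4 + 4 + 3 + 0 + 3) / 15 = 50 / 15 = 3.3333
LCL = c̄ − 3√c̄ = 3.3333 − 3 × 1.8257 = -2.1439 → 0 (cannot be negative)

0.00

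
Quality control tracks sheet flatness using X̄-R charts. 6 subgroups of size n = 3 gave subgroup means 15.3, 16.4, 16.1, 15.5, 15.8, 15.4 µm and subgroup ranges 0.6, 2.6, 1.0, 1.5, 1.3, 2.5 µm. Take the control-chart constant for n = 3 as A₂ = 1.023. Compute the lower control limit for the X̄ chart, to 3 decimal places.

X̄̄ = (15.3 + 16.4 + 16.1 + 15.5 + 15.8 + 15.4) / 6 = 94.5000 / 6 = 15.7500
R̄ = (0.6 + 2.6 + 1.0 + 1.5 + 1.3 + 2.5) / 6 = 9.5000 / 6 = 1.5833
LCL = X̄̄ − A₂·R̄ = 15.7500 − 1.023 × 1.5833 = 14.1303

14.130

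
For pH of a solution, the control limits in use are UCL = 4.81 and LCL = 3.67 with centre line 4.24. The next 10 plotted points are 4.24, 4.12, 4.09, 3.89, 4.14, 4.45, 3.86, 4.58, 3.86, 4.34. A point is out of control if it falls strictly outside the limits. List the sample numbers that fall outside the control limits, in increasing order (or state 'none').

All 10 points lie within [3.67, 4.81].

none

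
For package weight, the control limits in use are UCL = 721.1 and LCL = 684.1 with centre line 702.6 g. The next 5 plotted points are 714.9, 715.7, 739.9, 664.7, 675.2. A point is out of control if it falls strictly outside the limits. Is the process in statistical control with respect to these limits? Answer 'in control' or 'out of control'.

Compare each point to [684.1, 721.1]: sample 3 = 739.9 > UCL; sample 4 = 664.7 < LCL; sample 5 = 675.2 < LCL.

out of control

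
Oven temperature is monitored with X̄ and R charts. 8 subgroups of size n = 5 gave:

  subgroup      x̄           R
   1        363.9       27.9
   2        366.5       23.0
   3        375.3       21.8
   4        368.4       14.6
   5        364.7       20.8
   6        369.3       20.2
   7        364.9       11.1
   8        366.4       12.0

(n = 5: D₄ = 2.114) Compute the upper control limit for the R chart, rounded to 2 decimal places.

R̄ = (27.9 + 23.0 + 21.8 + 14.6 + 20.8 + 20.2 + 11.1 + 12.0) / 8 = 151.4000 / 8 = 18.9250
UCL_R = D₄·R̄ = 2.114 × 18.9250 = 40.0074

40.01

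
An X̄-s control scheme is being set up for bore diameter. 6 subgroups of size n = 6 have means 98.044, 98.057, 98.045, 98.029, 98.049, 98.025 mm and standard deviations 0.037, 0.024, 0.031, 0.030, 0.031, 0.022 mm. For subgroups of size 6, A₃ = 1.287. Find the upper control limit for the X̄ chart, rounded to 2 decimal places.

X̄̄ = (98.044 + 98.057 + 98.045 + 98.029 + 98.049 + 98.025) / 6 = 98.0415
s̄ = (0.037 + 0.024 + 0.031 + 0.030 + 0.031 + 0.022) / 6 = 0.0292
UCL = X̄̄ + A₃·s̄ = 98.0415 + 1.287 × 0.0292 = 98.0790

98.08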